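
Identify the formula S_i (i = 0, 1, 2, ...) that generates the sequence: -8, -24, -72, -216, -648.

Check ratios: -24 / -8 = 3.0
Common ratio r = 3.
First term a = -8.
Formula: S_i = -8 * 3^i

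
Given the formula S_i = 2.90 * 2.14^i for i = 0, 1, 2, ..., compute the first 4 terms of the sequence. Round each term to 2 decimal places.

This is a geometric sequence.
i=0: S_0 = 2.9 * 2.14^0 = 2.9
i=1: S_1 = 2.9 * 2.14^1 ≈ 6.21
i=2: S_2 = 2.9 * 2.14^2 ≈ 13.28
i=3: S_3 = 2.9 * 2.14^3 ≈ 28.42
The first 4 terms are: [2.9, 6.21, 13.28, 28.42]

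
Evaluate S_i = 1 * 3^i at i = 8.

S_8 = 1 * 3^8 = 1 * 6561 = 6561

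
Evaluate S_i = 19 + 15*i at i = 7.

S_7 = 19 + 15*7 = 19 + 105 = 124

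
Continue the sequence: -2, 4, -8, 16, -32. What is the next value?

Ratios: 4 / -2 = -2.0
This is a geometric sequence with common ratio r = -2.
Next term = -32 * -2 = 64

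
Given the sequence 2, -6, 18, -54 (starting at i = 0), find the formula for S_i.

Check ratios: -6 / 2 = -3.0
Common ratio r = -3.
First term a = 2.
Formula: S_i = 2 * (-3)^i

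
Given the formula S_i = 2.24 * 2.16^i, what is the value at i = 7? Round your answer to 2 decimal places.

S_7 = 2.24 * 2.16^7 ≈ 2.24 * 219.3695 ≈ 491.39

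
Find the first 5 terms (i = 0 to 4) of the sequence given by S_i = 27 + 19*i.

This is an arithmetic sequence.
i=0: S_0 = 27 + 19*0 = 27
i=1: S_1 = 27 + 19*1 = 46
i=2: S_2 = 27 + 19*2 = 65
i=3: S_3 = 27 + 19*3 = 84
i=4: S_4 = 27 + 19*4 = 103
The first 5 terms are: [27, 46, 65, 84, 103]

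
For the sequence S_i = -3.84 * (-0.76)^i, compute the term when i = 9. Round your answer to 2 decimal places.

S_9 = -3.84 * (-0.76)^9 ≈ -3.84 * -0.0846 ≈ 0.32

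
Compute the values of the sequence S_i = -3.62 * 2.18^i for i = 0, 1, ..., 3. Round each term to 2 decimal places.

This is a geometric sequence.
i=0: S_0 = -3.62 * 2.18^0 = -3.62
i=1: S_1 = -3.62 * 2.18^1 ≈ -7.89
i=2: S_2 = -3.62 * 2.18^2 ≈ -17.2
i=3: S_3 = -3.62 * 2.18^3 ≈ -37.5
The first 4 terms are: [-3.62, -7.89, -17.2, -37.5]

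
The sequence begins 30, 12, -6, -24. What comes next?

Differences: 12 - 30 = -18
This is an arithmetic sequence with common difference d = -18.
Next term = -24 + -18 = -42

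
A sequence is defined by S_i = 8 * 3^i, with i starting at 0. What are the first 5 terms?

This is a geometric sequence.
i=0: S_0 = 8 * 3^0 = 8
i=1: S_1 = 8 * 3^1 = 24
i=2: S_2 = 8 * 3^2 = 72
i=3: S_3 = 8 * 3^3 = 216
i=4: S_4 = 8 * 3^4 = 648
The first 5 terms are: [8, 24, 72, 216, 648]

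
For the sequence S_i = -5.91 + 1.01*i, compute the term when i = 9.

S_9 = -5.91 + 1.01*9 = -5.91 + 9.09 = 3.18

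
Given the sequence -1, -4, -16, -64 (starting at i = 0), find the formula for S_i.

Check ratios: -4 / -1 = 4.0
Common ratio r = 4.
First term a = -1.
Formula: S_i = -1 * 4^i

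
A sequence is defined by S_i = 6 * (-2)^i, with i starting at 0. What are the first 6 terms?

This is a geometric sequence.
i=0: S_0 = 6 * (-2)^0 = 6
i=1: S_1 = 6 * (-2)^1 = -12
i=2: S_2 = 6 * (-2)^2 = 24
i=3: S_3 = 6 * (-2)^3 = -48
i=4: S_4 = 6 * (-2)^4 = 96
i=5: S_5 = 6 * (-2)^5 = -192
The first 6 terms are: [6, -12, 24, -48, 96, -192]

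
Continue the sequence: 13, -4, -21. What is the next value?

Differences: -4 - 13 = -17
This is an arithmetic sequence with common difference d = -17.
Next term = -21 + -17 = -38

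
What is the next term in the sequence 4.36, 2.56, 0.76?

Differences: 2.56 - 4.36 = -1.8
This is an arithmetic sequence with common difference d = -1.8.
Next term = 0.76 + -1.8 = -1.04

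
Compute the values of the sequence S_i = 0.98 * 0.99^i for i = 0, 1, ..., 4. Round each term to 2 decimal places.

This is a geometric sequence.
i=0: S_0 = 0.98 * 0.99^0 = 0.98
i=1: S_1 = 0.98 * 0.99^1 ≈ 0.97
i=2: S_2 = 0.98 * 0.99^2 ≈ 0.96
i=3: S_3 = 0.98 * 0.99^3 ≈ 0.95
i=4: S_4 = 0.98 * 0.99^4 ≈ 0.94
The first 5 terms are: [0.98, 0.97, 0.96, 0.95, 0.94]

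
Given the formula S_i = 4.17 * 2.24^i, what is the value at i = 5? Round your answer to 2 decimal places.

S_5 = 4.17 * 2.24^5 ≈ 4.17 * 56.3949 ≈ 235.17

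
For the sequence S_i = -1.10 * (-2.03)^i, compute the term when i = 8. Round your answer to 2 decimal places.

S_8 = -1.1 * (-2.03)^8 ≈ -1.1 * 288.3821 ≈ -317.22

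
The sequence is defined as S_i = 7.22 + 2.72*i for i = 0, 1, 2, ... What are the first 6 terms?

This is an arithmetic sequence.
i=0: S_0 = 7.22 + 2.72*0 = 7.22
i=1: S_1 = 7.22 + 2.72*1 = 9.94
i=2: S_2 = 7.22 + 2.72*2 = 12.66
i=3: S_3 = 7.22 + 2.72*3 = 15.38
i=4: S_4 = 7.22 + 2.72*4 = 18.1
i=5: S_5 = 7.22 + 2.72*5 = 20.82
The first 6 terms are: [7.22, 9.94, 12.66, 15.38, 18.1, 20.82]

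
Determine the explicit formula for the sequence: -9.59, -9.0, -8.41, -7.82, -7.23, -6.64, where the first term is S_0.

Check differences: -9.0 - -9.59 = 0.59
-8.41 - -9.0 = 0.59
Common difference d = 0.59.
First term a = -9.59.
Formula: S_i = -9.59 + 0.59*i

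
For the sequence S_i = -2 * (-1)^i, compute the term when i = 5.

S_5 = -2 * (-1)^5 = -2 * -1 = 2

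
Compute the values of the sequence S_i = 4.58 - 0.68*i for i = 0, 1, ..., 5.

This is an arithmetic sequence.
i=0: S_0 = 4.58 + -0.68*0 = 4.58
i=1: S_1 = 4.58 + -0.68*1 = 3.9
i=2: S_2 = 4.58 + -0.68*2 = 3.22
i=3: S_3 = 4.58 + -0.68*3 = 2.54
i=4: S_4 = 4.58 + -0.68*4 = 1.86
i=5: S_5 = 4.58 + -0.68*5 = 1.18
The first 6 terms are: [4.58, 3.9, 3.22, 2.54, 1.86, 1.18]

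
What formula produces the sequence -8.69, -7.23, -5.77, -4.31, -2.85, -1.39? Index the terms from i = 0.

Check differences: -7.23 - -8.69 = 1.46
-5.77 - -7.23 = 1.46
Common difference d = 1.46.
First term a = -8.69.
Formula: S_i = -8.69 + 1.46*i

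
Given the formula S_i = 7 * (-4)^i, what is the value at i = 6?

S_6 = 7 * (-4)^6 = 7 * 4096 = 28672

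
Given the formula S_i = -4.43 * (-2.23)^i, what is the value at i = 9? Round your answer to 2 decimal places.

S_9 = -4.43 * (-2.23)^9 ≈ -4.43 * -1363.7783 ≈ 6041.54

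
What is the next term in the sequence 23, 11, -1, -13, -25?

Differences: 11 - 23 = -12
This is an arithmetic sequence with common difference d = -12.
Next term = -25 + -12 = -37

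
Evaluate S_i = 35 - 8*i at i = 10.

S_10 = 35 + -8*10 = 35 + -80 = -45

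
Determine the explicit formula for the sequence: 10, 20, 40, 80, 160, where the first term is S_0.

Check ratios: 20 / 10 = 2.0
Common ratio r = 2.
First term a = 10.
Formula: S_i = 10 * 2^i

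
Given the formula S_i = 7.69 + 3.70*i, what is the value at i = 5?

S_5 = 7.69 + 3.7*5 = 7.69 + 18.5 = 26.19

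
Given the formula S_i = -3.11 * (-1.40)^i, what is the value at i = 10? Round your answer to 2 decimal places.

S_10 = -3.11 * (-1.4)^10 ≈ -3.11 * 28.9255 ≈ -89.96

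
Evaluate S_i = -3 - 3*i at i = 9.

S_9 = -3 + -3*9 = -3 + -27 = -30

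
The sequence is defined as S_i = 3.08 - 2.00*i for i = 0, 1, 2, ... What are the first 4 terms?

This is an arithmetic sequence.
i=0: S_0 = 3.08 + -2.0*0 = 3.08
i=1: S_1 = 3.08 + -2.0*1 = 1.08
i=2: S_2 = 3.08 + -2.0*2 = -0.92
i=3: S_3 = 3.08 + -2.0*3 = -2.92
The first 4 terms are: [3.08, 1.08, -0.92, -2.92]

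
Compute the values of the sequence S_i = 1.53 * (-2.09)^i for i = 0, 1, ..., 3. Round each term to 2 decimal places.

This is a geometric sequence.
i=0: S_0 = 1.53 * (-2.09)^0 = 1.53
i=1: S_1 = 1.53 * (-2.09)^1 ≈ -3.2
i=2: S_2 = 1.53 * (-2.09)^2 ≈ 6.68
i=3: S_3 = 1.53 * (-2.09)^3 ≈ -13.97
The first 4 terms are: [1.53, -3.2, 6.68, -13.97]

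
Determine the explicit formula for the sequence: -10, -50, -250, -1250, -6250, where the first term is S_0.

Check ratios: -50 / -10 = 5.0
Common ratio r = 5.
First term a = -10.
Formula: S_i = -10 * 5^i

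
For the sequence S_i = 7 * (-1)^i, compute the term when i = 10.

S_10 = 7 * (-1)^10 = 7 * 1 = 7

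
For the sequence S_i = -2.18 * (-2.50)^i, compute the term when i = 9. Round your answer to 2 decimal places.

S_9 = -2.18 * (-2.5)^9 ≈ -2.18 * -3814.6973 ≈ 8316.04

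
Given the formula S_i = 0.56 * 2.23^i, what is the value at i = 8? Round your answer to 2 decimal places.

S_8 = 0.56 * 2.23^8 ≈ 0.56 * 611.5598 ≈ 342.47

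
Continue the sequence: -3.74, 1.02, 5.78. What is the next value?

Differences: 1.02 - -3.74 = 4.76
This is an arithmetic sequence with common difference d = 4.76.
Next term = 5.78 + 4.76 = 10.54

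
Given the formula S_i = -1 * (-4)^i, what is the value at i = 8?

S_8 = -1 * (-4)^8 = -1 * 65536 = -65536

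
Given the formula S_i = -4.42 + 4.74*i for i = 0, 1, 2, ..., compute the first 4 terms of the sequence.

This is an arithmetic sequence.
i=0: S_0 = -4.42 + 4.74*0 = -4.42
i=1: S_1 = -4.42 + 4.74*1 = 0.32
i=2: S_2 = -4.42 + 4.74*2 = 5.06
i=3: S_3 = -4.42 + 4.74*3 = 9.8
The first 4 terms are: [-4.42, 0.32, 5.06, 9.8]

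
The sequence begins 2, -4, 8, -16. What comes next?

Ratios: -4 / 2 = -2.0
This is a geometric sequence with common ratio r = -2.
Next term = -16 * -2 = 32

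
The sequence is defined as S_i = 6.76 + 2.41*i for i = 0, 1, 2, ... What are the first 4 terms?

This is an arithmetic sequence.
i=0: S_0 = 6.76 + 2.41*0 = 6.76
i=1: S_1 = 6.76 + 2.41*1 = 9.17
i=2: S_2 = 6.76 + 2.41*2 = 11.58
i=3: S_3 = 6.76 + 2.41*3 = 13.99
The first 4 terms are: [6.76, 9.17, 11.58, 13.99]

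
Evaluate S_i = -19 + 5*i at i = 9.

S_9 = -19 + 5*9 = -19 + 45 = 26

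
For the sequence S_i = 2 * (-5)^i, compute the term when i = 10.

S_10 = 2 * (-5)^10 = 2 * 9765625 = 19531250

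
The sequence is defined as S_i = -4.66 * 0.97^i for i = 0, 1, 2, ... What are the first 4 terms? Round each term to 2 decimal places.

This is a geometric sequence.
i=0: S_0 = -4.66 * 0.97^0 = -4.66
i=1: S_1 = -4.66 * 0.97^1 ≈ -4.52
i=2: S_2 = -4.66 * 0.97^2 ≈ -4.38
i=3: S_3 = -4.66 * 0.97^3 ≈ -4.25
The first 4 terms are: [-4.66, -4.52, -4.38, -4.25]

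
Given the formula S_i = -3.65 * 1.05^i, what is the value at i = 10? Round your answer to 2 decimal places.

S_10 = -3.65 * 1.05^10 ≈ -3.65 * 1.6289 ≈ -5.95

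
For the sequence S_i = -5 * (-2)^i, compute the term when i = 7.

S_7 = -5 * (-2)^7 = -5 * -128 = 640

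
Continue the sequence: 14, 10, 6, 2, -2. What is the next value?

Differences: 10 - 14 = -4
This is an arithmetic sequence with common difference d = -4.
Next term = -2 + -4 = -6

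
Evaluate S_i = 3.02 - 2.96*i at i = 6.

S_6 = 3.02 + -2.96*6 = 3.02 + -17.76 = -14.74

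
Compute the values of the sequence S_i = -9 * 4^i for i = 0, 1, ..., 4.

This is a geometric sequence.
i=0: S_0 = -9 * 4^0 = -9
i=1: S_1 = -9 * 4^1 = -36
i=2: S_2 = -9 * 4^2 = -144
i=3: S_3 = -9 * 4^3 = -576
i=4: S_4 = -9 * 4^4 = -2304
The first 5 terms are: [-9, -36, -144, -576, -2304]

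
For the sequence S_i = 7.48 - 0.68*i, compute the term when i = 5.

S_5 = 7.48 + -0.68*5 = 7.48 + -3.4 = 4.08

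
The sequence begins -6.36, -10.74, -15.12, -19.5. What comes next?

Differences: -10.74 - -6.36 = -4.38
This is an arithmetic sequence with common difference d = -4.38.
Next term = -19.5 + -4.38 = -23.88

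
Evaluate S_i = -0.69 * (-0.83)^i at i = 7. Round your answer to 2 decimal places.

S_7 = -0.69 * (-0.83)^7 ≈ -0.69 * -0.2714 ≈ 0.19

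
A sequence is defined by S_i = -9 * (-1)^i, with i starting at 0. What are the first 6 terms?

This is a geometric sequence.
i=0: S_0 = -9 * (-1)^0 = -9
i=1: S_1 = -9 * (-1)^1 = 9
i=2: S_2 = -9 * (-1)^2 = -9
i=3: S_3 = -9 * (-1)^3 = 9
i=4: S_4 = -9 * (-1)^4 = -9
i=5: S_5 = -9 * (-1)^5 = 9
The first 6 terms are: [-9, 9, -9, 9, -9, 9]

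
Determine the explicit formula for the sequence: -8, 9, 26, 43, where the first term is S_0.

Check differences: 9 - -8 = 17
26 - 9 = 17
Common difference d = 17.
First term a = -8.
Formula: S_i = -8 + 17*i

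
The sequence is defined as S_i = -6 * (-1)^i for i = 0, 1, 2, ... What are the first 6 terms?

This is a geometric sequence.
i=0: S_0 = -6 * (-1)^0 = -6
i=1: S_1 = -6 * (-1)^1 = 6
i=2: S_2 = -6 * (-1)^2 = -6
i=3: S_3 = -6 * (-1)^3 = 6
i=4: S_4 = -6 * (-1)^4 = -6
i=5: S_5 = -6 * (-1)^5 = 6
The first 6 terms are: [-6, 6, -6, 6, -6, 6]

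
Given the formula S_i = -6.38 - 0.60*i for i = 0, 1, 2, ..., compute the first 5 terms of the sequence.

This is an arithmetic sequence.
i=0: S_0 = -6.38 + -0.6*0 = -6.38
i=1: S_1 = -6.38 + -0.6*1 = -6.98
i=2: S_2 = -6.38 + -0.6*2 = -7.58
i=3: S_3 = -6.38 + -0.6*3 = -8.18
i=4: S_4 = -6.38 + -0.6*4 = -8.78
The first 5 terms are: [-6.38, -6.98, -7.58, -8.18, -8.78]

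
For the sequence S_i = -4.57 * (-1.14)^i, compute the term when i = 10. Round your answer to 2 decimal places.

S_10 = -4.57 * (-1.14)^10 ≈ -4.57 * 3.7072 ≈ -16.94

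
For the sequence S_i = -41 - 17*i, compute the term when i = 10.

S_10 = -41 + -17*10 = -41 + -170 = -211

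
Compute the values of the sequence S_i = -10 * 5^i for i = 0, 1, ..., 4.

This is a geometric sequence.
i=0: S_0 = -10 * 5^0 = -10
i=1: S_1 = -10 * 5^1 = -50
i=2: S_2 = -10 * 5^2 = -250
i=3: S_3 = -10 * 5^3 = -1250
i=4: S_4 = -10 * 5^4 = -6250
The first 5 terms are: [-10, -50, -250, -1250, -6250]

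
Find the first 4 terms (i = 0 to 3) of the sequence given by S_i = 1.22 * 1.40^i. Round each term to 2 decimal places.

This is a geometric sequence.
i=0: S_0 = 1.22 * 1.4^0 = 1.22
i=1: S_1 = 1.22 * 1.4^1 ≈ 1.71
i=2: S_2 = 1.22 * 1.4^2 ≈ 2.39
i=3: S_3 = 1.22 * 1.4^3 ≈ 3.35
The first 4 terms are: [1.22, 1.71, 2.39, 3.35]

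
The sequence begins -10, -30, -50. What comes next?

Differences: -30 - -10 = -20
This is an arithmetic sequence with common difference d = -20.
Next term = -50 + -20 = -70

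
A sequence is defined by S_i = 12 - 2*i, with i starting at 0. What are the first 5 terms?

This is an arithmetic sequence.
i=0: S_0 = 12 + -2*0 = 12
i=1: S_1 = 12 + -2*1 = 10
i=2: S_2 = 12 + -2*2 = 8
i=3: S_3 = 12 + -2*3 = 6
i=4: S_4 = 12 + -2*4 = 4
The first 5 terms are: [12, 10, 8, 6, 4]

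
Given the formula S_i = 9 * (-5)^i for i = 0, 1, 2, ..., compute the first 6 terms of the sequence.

This is a geometric sequence.
i=0: S_0 = 9 * (-5)^0 = 9
i=1: S_1 = 9 * (-5)^1 = -45
i=2: S_2 = 9 * (-5)^2 = 225
i=3: S_3 = 9 * (-5)^3 = -1125
i=4: S_4 = 9 * (-5)^4 = 5625
i=5: S_5 = 9 * (-5)^5 = -28125
The first 6 terms are: [9, -45, 225, -1125, 5625, -28125]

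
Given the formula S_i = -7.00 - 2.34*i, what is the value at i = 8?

S_8 = -7.0 + -2.34*8 = -7.0 + -18.72 = -25.72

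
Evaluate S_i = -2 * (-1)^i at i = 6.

S_6 = -2 * (-1)^6 = -2 * 1 = -2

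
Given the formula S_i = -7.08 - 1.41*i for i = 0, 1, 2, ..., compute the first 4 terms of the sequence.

This is an arithmetic sequence.
i=0: S_0 = -7.08 + -1.41*0 = -7.08
i=1: S_1 = -7.08 + -1.41*1 = -8.49
i=2: S_2 = -7.08 + -1.41*2 = -9.9
i=3: S_3 = -7.08 + -1.41*3 = -11.31
The first 4 terms are: [-7.08, -8.49, -9.9, -11.31]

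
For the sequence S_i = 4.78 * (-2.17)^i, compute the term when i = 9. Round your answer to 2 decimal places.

S_9 = 4.78 * (-2.17)^9 ≈ 4.78 * -1066.93412 ≈ -5099.95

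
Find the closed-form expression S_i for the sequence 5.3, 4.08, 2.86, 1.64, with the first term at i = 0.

Check differences: 4.08 - 5.3 = -1.22
2.86 - 4.08 = -1.22
Common difference d = -1.22.
First term a = 5.3.
Formula: S_i = 5.30 - 1.22*i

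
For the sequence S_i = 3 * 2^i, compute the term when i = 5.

S_5 = 3 * 2^5 = 3 * 32 = 96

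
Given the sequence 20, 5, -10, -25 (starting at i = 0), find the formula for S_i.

Check differences: 5 - 20 = -15
-10 - 5 = -15
Common difference d = -15.
First term a = 20.
Formula: S_i = 20 - 15*i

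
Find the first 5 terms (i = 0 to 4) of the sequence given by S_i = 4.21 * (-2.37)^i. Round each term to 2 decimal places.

This is a geometric sequence.
i=0: S_0 = 4.21 * (-2.37)^0 = 4.21
i=1: S_1 = 4.21 * (-2.37)^1 ≈ -9.98
i=2: S_2 = 4.21 * (-2.37)^2 ≈ 23.65
i=3: S_3 = 4.21 * (-2.37)^3 ≈ -56.04
i=4: S_4 = 4.21 * (-2.37)^4 ≈ 132.82
The first 5 terms are: [4.21, -9.98, 23.65, -56.04, 132.82]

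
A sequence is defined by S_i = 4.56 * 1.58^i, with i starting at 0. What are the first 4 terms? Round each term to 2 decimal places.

This is a geometric sequence.
i=0: S_0 = 4.56 * 1.58^0 = 4.56
i=1: S_1 = 4.56 * 1.58^1 ≈ 7.2
i=2: S_2 = 4.56 * 1.58^2 ≈ 11.38
i=3: S_3 = 4.56 * 1.58^3 ≈ 17.99
The first 4 terms are: [4.56, 7.2, 11.38, 17.99]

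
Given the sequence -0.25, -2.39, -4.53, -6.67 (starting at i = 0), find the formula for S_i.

Check differences: -2.39 - -0.25 = -2.14
-4.53 - -2.39 = -2.14
Common difference d = -2.14.
First term a = -0.25.
Formula: S_i = -0.25 - 2.14*i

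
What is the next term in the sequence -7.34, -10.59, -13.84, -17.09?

Differences: -10.59 - -7.34 = -3.25
This is an arithmetic sequence with common difference d = -3.25.
Next term = -17.09 + -3.25 = -20.34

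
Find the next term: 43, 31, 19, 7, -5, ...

Differences: 31 - 43 = -12
This is an arithmetic sequence with common difference d = -12.
Next term = -5 + -12 = -17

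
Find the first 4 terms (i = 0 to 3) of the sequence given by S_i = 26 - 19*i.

This is an arithmetic sequence.
i=0: S_0 = 26 + -19*0 = 26
i=1: S_1 = 26 + -19*1 = 7
i=2: S_2 = 26 + -19*2 = -12
i=3: S_3 = 26 + -19*3 = -31
The first 4 terms are: [26, 7, -12, -31]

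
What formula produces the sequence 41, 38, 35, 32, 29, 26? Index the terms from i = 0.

Check differences: 38 - 41 = -3
35 - 38 = -3
Common difference d = -3.
First term a = 41.
Formula: S_i = 41 - 3*i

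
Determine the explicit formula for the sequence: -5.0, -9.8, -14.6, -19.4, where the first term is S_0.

Check differences: -9.8 - -5.0 = -4.8
-14.6 - -9.8 = -4.8
Common difference d = -4.8.
First term a = -5.0.
Formula: S_i = -5.00 - 4.80*i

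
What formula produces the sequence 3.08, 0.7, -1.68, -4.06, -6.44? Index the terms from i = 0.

Check differences: 0.7 - 3.08 = -2.38
-1.68 - 0.7 = -2.38
Common difference d = -2.38.
First term a = 3.08.
Formula: S_i = 3.08 - 2.38*i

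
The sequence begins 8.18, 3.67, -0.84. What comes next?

Differences: 3.67 - 8.18 = -4.51
This is an arithmetic sequence with common difference d = -4.51.
Next term = -0.84 + -4.51 = -5.35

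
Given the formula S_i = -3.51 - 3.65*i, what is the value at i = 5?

S_5 = -3.51 + -3.65*5 = -3.51 + -18.25 = -21.76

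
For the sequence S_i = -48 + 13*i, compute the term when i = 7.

S_7 = -48 + 13*7 = -48 + 91 = 43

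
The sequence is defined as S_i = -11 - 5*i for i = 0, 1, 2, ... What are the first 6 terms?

This is an arithmetic sequence.
i=0: S_0 = -11 + -5*0 = -11
i=1: S_1 = -11 + -5*1 = -16
i=2: S_2 = -11 + -5*2 = -21
i=3: S_3 = -11 + -5*3 = -26
i=4: S_4 = -11 + -5*4 = -31
i=5: S_5 = -11 + -5*5 = -36
The first 6 terms are: [-11, -16, -21, -26, -31, -36]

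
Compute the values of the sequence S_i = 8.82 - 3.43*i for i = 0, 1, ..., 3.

This is an arithmetic sequence.
i=0: S_0 = 8.82 + -3.43*0 = 8.82
i=1: S_1 = 8.82 + -3.43*1 = 5.39
i=2: S_2 = 8.82 + -3.43*2 = 1.96
i=3: S_3 = 8.82 + -3.43*3 = -1.47
The first 4 terms are: [8.82, 5.39, 1.96, -1.47]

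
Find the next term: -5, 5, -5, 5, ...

Ratios: 5 / -5 = -1.0
This is a geometric sequence with common ratio r = -1.
Next term = 5 * -1 = -5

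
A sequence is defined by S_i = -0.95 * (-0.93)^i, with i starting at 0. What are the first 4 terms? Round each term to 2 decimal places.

This is a geometric sequence.
i=0: S_0 = -0.95 * (-0.93)^0 = -0.95
i=1: S_1 = -0.95 * (-0.93)^1 ≈ 0.88
i=2: S_2 = -0.95 * (-0.93)^2 ≈ -0.82
i=3: S_3 = -0.95 * (-0.93)^3 ≈ 0.76
The first 4 terms are: [-0.95, 0.88, -0.82, 0.76]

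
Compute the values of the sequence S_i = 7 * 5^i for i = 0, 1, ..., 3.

This is a geometric sequence.
i=0: S_0 = 7 * 5^0 = 7
i=1: S_1 = 7 * 5^1 = 35
i=2: S_2 = 7 * 5^2 = 175
i=3: S_3 = 7 * 5^3 = 875
The first 4 terms are: [7, 35, 175, 875]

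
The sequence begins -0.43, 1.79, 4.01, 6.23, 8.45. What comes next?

Differences: 1.79 - -0.43 = 2.22
This is an arithmetic sequence with common difference d = 2.22.
Next term = 8.45 + 2.22 = 10.67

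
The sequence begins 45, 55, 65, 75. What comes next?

Differences: 55 - 45 = 10
This is an arithmetic sequence with common difference d = 10.
Next term = 75 + 10 = 85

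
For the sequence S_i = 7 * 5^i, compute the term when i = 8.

S_8 = 7 * 5^8 = 7 * 390625 = 2734375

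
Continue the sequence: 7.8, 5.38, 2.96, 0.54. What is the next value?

Differences: 5.38 - 7.8 = -2.42
This is an arithmetic sequence with common difference d = -2.42.
Next term = 0.54 + -2.42 = -1.88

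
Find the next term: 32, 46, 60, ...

Differences: 46 - 32 = 14
This is an arithmetic sequence with common difference d = 14.
Next term = 60 + 14 = 74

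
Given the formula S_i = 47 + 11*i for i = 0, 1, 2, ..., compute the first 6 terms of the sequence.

This is an arithmetic sequence.
i=0: S_0 = 47 + 11*0 = 47
i=1: S_1 = 47 + 11*1 = 58
i=2: S_2 = 47 + 11*2 = 69
i=3: S_3 = 47 + 11*3 = 80
i=4: S_4 = 47 + 11*4 = 91
i=5: S_5 = 47 + 11*5 = 102
The first 6 terms are: [47, 58, 69, 80, 91, 102]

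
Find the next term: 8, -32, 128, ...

Ratios: -32 / 8 = -4.0
This is a geometric sequence with common ratio r = -4.
Next term = 128 * -4 = -512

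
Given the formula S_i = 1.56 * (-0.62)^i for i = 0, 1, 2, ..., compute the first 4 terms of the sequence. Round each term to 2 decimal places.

This is a geometric sequence.
i=0: S_0 = 1.56 * (-0.62)^0 = 1.56
i=1: S_1 = 1.56 * (-0.62)^1 ≈ -0.97
i=2: S_2 = 1.56 * (-0.62)^2 ≈ 0.6
i=3: S_3 = 1.56 * (-0.62)^3 ≈ -0.37
The first 4 terms are: [1.56, -0.97, 0.6, -0.37]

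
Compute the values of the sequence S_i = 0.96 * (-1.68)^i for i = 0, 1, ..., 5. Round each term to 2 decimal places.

This is a geometric sequence.
i=0: S_0 = 0.96 * (-1.68)^0 = 0.96
i=1: S_1 = 0.96 * (-1.68)^1 ≈ -1.61
i=2: S_2 = 0.96 * (-1.68)^2 ≈ 2.71
i=3: S_3 = 0.96 * (-1.68)^3 ≈ -4.55
i=4: S_4 = 0.96 * (-1.68)^4 ≈ 7.65
i=5: S_5 = 0.96 * (-1.68)^5 ≈ -12.85
The first 6 terms are: [0.96, -1.61, 2.71, -4.55, 7.65, -12.85]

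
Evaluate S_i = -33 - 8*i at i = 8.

S_8 = -33 + -8*8 = -33 + -64 = -97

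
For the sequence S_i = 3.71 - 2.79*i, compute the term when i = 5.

S_5 = 3.71 + -2.79*5 = 3.71 + -13.95 = -10.24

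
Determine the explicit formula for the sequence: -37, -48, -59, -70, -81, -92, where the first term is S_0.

Check differences: -48 - -37 = -11
-59 - -48 = -11
Common difference d = -11.
First term a = -37.
Formula: S_i = -37 - 11*i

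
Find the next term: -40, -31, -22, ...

Differences: -31 - -40 = 9
This is an arithmetic sequence with common difference d = 9.
Next term = -22 + 9 = -13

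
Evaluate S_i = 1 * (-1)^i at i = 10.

S_10 = 1 * (-1)^10 = 1 * 1 = 1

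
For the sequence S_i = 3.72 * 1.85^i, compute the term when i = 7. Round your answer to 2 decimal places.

S_7 = 3.72 * 1.85^7 ≈ 3.72 * 74.1655 ≈ 275.9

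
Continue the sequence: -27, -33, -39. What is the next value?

Differences: -33 - -27 = -6
This is an arithmetic sequence with common difference d = -6.
Next term = -39 + -6 = -45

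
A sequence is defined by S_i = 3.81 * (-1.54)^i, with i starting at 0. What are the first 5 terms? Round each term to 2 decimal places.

This is a geometric sequence.
i=0: S_0 = 3.81 * (-1.54)^0 = 3.81
i=1: S_1 = 3.81 * (-1.54)^1 ≈ -5.87
i=2: S_2 = 3.81 * (-1.54)^2 ≈ 9.04
i=3: S_3 = 3.81 * (-1.54)^3 ≈ -13.92
i=4: S_4 = 3.81 * (-1.54)^4 ≈ 21.43
The first 5 terms are: [3.81, -5.87, 9.04, -13.92, 21.43]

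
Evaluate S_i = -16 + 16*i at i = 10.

S_10 = -16 + 16*10 = -16 + 160 = 144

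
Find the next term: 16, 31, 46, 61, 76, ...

Differences: 31 - 16 = 15
This is an arithmetic sequence with common difference d = 15.
Next term = 76 + 15 = 91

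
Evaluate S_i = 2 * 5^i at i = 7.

S_7 = 2 * 5^7 = 2 * 78125 = 156250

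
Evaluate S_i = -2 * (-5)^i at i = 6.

S_6 = -2 * (-5)^6 = -2 * 15625 = -31250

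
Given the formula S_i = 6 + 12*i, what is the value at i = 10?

S_10 = 6 + 12*10 = 6 + 120 = 126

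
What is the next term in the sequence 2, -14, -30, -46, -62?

Differences: -14 - 2 = -16
This is an arithmetic sequence with common difference d = -16.
Next term = -62 + -16 = -78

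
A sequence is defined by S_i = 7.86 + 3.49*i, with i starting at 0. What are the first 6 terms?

This is an arithmetic sequence.
i=0: S_0 = 7.86 + 3.49*0 = 7.86
i=1: S_1 = 7.86 + 3.49*1 = 11.35
i=2: S_2 = 7.86 + 3.49*2 = 14.84
i=3: S_3 = 7.86 + 3.49*3 = 18.33
i=4: S_4 = 7.86 + 3.49*4 = 21.82
i=5: S_5 = 7.86 + 3.49*5 = 25.31
The first 6 terms are: [7.86, 11.35, 14.84, 18.33, 21.82, 25.31]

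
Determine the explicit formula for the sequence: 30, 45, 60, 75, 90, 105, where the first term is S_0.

Check differences: 45 - 30 = 15
60 - 45 = 15
Common difference d = 15.
First term a = 30.
Formula: S_i = 30 + 15*i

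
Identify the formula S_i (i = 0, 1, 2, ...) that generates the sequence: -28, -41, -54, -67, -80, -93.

Check differences: -41 - -28 = -13
-54 - -41 = -13
Common difference d = -13.
First term a = -28.
Formula: S_i = -28 - 13*i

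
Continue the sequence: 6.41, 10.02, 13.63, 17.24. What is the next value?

Differences: 10.02 - 6.41 = 3.61
This is an arithmetic sequence with common difference d = 3.61.
Next term = 17.24 + 3.61 = 20.85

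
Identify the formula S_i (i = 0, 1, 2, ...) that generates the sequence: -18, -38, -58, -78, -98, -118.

Check differences: -38 - -18 = -20
-58 - -38 = -20
Common difference d = -20.
First term a = -18.
Formula: S_i = -18 - 20*i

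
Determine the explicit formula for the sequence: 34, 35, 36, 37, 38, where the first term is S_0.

Check differences: 35 - 34 = 1
36 - 35 = 1
Common difference d = 1.
First term a = 34.
Formula: S_i = 34 + 1*i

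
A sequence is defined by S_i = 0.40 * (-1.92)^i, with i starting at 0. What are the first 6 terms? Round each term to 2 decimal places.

This is a geometric sequence.
i=0: S_0 = 0.4 * (-1.92)^0 = 0.4
i=1: S_1 = 0.4 * (-1.92)^1 ≈ -0.77
i=2: S_2 = 0.4 * (-1.92)^2 ≈ 1.47
i=3: S_3 = 0.4 * (-1.92)^3 ≈ -2.83
i=4: S_4 = 0.4 * (-1.92)^4 ≈ 5.44
i=5: S_5 = 0.4 * (-1.92)^5 ≈ -10.44
The first 6 terms are: [0.4, -0.77, 1.47, -2.83, 5.44, -10.44]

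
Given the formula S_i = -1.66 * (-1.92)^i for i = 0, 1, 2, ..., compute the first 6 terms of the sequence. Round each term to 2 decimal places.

This is a geometric sequence.
i=0: S_0 = -1.66 * (-1.92)^0 = -1.66
i=1: S_1 = -1.66 * (-1.92)^1 ≈ 3.19
i=2: S_2 = -1.66 * (-1.92)^2 ≈ -6.12
i=3: S_3 = -1.66 * (-1.92)^3 ≈ 11.75
i=4: S_4 = -1.66 * (-1.92)^4 ≈ -22.56
i=5: S_5 = -1.66 * (-1.92)^5 ≈ 43.31
The first 6 terms are: [-1.66, 3.19, -6.12, 11.75, -22.56, 43.31]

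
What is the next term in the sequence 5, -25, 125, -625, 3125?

Ratios: -25 / 5 = -5.0
This is a geometric sequence with common ratio r = -5.
Next term = 3125 * -5 = -15625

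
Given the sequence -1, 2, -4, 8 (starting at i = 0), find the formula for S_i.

Check ratios: 2 / -1 = -2.0
Common ratio r = -2.
First term a = -1.
Formula: S_i = -1 * (-2)^i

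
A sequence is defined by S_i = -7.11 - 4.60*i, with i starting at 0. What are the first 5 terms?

This is an arithmetic sequence.
i=0: S_0 = -7.11 + -4.6*0 = -7.11
i=1: S_1 = -7.11 + -4.6*1 = -11.71
i=2: S_2 = -7.11 + -4.6*2 = -16.31
i=3: S_3 = -7.11 + -4.6*3 = -20.91
i=4: S_4 = -7.11 + -4.6*4 = -25.51
The first 5 terms are: [-7.11, -11.71, -16.31, -20.91, -25.51]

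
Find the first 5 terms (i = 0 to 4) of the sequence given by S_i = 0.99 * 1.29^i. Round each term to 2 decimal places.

This is a geometric sequence.
i=0: S_0 = 0.99 * 1.29^0 = 0.99
i=1: S_1 = 0.99 * 1.29^1 ≈ 1.28
i=2: S_2 = 0.99 * 1.29^2 ≈ 1.65
i=3: S_3 = 0.99 * 1.29^3 ≈ 2.13
i=4: S_4 = 0.99 * 1.29^4 ≈ 2.74
The first 5 terms are: [0.99, 1.28, 1.65, 2.13, 2.74]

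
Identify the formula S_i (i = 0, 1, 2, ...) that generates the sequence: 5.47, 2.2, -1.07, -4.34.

Check differences: 2.2 - 5.47 = -3.27
-1.07 - 2.2 = -3.27
Common difference d = -3.27.
First term a = 5.47.
Formula: S_i = 5.47 - 3.27*i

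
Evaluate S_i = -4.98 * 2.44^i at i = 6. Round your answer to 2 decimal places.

S_6 = -4.98 * 2.44^6 ≈ -4.98 * 211.0275 ≈ -1050.92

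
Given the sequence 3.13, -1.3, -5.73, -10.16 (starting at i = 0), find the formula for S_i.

Check differences: -1.3 - 3.13 = -4.43
-5.73 - -1.3 = -4.43
Common difference d = -4.43.
First term a = 3.13.
Formula: S_i = 3.13 - 4.43*i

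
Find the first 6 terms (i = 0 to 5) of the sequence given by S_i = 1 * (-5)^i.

This is a geometric sequence.
i=0: S_0 = 1 * (-5)^0 = 1
i=1: S_1 = 1 * (-5)^1 = -5
i=2: S_2 = 1 * (-5)^2 = 25
i=3: S_3 = 1 * (-5)^3 = -125
i=4: S_4 = 1 * (-5)^4 = 625
i=5: S_5 = 1 * (-5)^5 = -3125
The first 6 terms are: [1, -5, 25, -125, 625, -3125]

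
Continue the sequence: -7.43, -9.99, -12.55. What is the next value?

Differences: -9.99 - -7.43 = -2.56
This is an arithmetic sequence with common difference d = -2.56.
Next term = -12.55 + -2.56 = -15.11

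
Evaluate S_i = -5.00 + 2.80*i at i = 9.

S_9 = -5.0 + 2.8*9 = -5.0 + 25.2 = 20.2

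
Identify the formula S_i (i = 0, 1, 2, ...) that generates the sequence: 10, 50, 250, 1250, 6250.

Check ratios: 50 / 10 = 5.0
Common ratio r = 5.
First term a = 10.
Formula: S_i = 10 * 5^i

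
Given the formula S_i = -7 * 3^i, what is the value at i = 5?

S_5 = -7 * 3^5 = -7 * 243 = -1701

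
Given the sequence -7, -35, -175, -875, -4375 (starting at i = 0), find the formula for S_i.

Check ratios: -35 / -7 = 5.0
Common ratio r = 5.
First term a = -7.
Formula: S_i = -7 * 5^i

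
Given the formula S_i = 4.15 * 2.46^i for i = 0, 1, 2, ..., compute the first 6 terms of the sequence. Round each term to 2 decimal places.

This is a geometric sequence.
i=0: S_0 = 4.15 * 2.46^0 = 4.15
i=1: S_1 = 4.15 * 2.46^1 ≈ 10.21
i=2: S_2 = 4.15 * 2.46^2 ≈ 25.11
i=3: S_3 = 4.15 * 2.46^3 ≈ 61.78
i=4: S_4 = 4.15 * 2.46^4 ≈ 151.98
i=5: S_5 = 4.15 * 2.46^5 ≈ 373.87
The first 6 terms are: [4.15, 10.21, 25.11, 61.78, 151.98, 373.87]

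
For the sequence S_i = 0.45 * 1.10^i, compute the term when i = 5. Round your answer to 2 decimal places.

S_5 = 0.45 * 1.1^5 ≈ 0.45 * 1.6105 ≈ 0.72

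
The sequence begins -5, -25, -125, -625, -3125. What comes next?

Ratios: -25 / -5 = 5.0
This is a geometric sequence with common ratio r = 5.
Next term = -3125 * 5 = -15625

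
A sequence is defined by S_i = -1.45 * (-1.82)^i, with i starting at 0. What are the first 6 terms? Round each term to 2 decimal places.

This is a geometric sequence.
i=0: S_0 = -1.45 * (-1.82)^0 = -1.45
i=1: S_1 = -1.45 * (-1.82)^1 ≈ 2.64
i=2: S_2 = -1.45 * (-1.82)^2 ≈ -4.8
i=3: S_3 = -1.45 * (-1.82)^3 ≈ 8.74
i=4: S_4 = -1.45 * (-1.82)^4 ≈ -15.91
i=5: S_5 = -1.45 * (-1.82)^5 ≈ 28.96
The first 6 terms are: [-1.45, 2.64, -4.8, 8.74, -15.91, 28.96]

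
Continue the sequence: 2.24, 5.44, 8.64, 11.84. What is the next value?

Differences: 5.44 - 2.24 = 3.2
This is an arithmetic sequence with common difference d = 3.2.
Next term = 11.84 + 3.2 = 15.04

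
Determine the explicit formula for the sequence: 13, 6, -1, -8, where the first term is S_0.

Check differences: 6 - 13 = -7
-1 - 6 = -7
Common difference d = -7.
First term a = 13.
Formula: S_i = 13 - 7*i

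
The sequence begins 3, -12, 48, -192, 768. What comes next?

Ratios: -12 / 3 = -4.0
This is a geometric sequence with common ratio r = -4.
Next term = 768 * -4 = -3072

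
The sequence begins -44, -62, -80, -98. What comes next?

Differences: -62 - -44 = -18
This is an arithmetic sequence with common difference d = -18.
Next term = -98 + -18 = -116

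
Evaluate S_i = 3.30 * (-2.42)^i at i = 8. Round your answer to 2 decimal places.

S_8 = 3.3 * (-2.42)^8 ≈ 3.3 * 1176.3131 ≈ 3881.83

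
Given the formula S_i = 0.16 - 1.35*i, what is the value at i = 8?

S_8 = 0.16 + -1.35*8 = 0.16 + -10.8 = -10.64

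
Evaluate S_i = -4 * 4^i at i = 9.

S_9 = -4 * 4^9 = -4 * 262144 = -1048576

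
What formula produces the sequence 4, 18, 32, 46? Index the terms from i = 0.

Check differences: 18 - 4 = 14
32 - 18 = 14
Common difference d = 14.
First term a = 4.
Formula: S_i = 4 + 14*i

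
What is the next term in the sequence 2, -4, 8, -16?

Ratios: -4 / 2 = -2.0
This is a geometric sequence with common ratio r = -2.
Next term = -16 * -2 = 32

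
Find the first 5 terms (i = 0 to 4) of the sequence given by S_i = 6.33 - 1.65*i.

This is an arithmetic sequence.
i=0: S_0 = 6.33 + -1.65*0 = 6.33
i=1: S_1 = 6.33 + -1.65*1 = 4.68
i=2: S_2 = 6.33 + -1.65*2 = 3.03
i=3: S_3 = 6.33 + -1.65*3 = 1.38
i=4: S_4 = 6.33 + -1.65*4 = -0.27
The first 5 terms are: [6.33, 4.68, 3.03, 1.38, -0.27]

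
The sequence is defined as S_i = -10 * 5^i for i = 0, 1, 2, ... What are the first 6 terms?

This is a geometric sequence.
i=0: S_0 = -10 * 5^0 = -10
i=1: S_1 = -10 * 5^1 = -50
i=2: S_2 = -10 * 5^2 = -250
i=3: S_3 = -10 * 5^3 = -1250
i=4: S_4 = -10 * 5^4 = -6250
i=5: S_5 = -10 * 5^5 = -31250
The first 6 terms are: [-10, -50, -250, -1250, -6250, -31250]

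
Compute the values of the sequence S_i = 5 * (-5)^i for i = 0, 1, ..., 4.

This is a geometric sequence.
i=0: S_0 = 5 * (-5)^0 = 5
i=1: S_1 = 5 * (-5)^1 = -25
i=2: S_2 = 5 * (-5)^2 = 125
i=3: S_3 = 5 * (-5)^3 = -625
i=4: S_4 = 5 * (-5)^4 = 3125
The first 5 terms are: [5, -25, 125, -625, 3125]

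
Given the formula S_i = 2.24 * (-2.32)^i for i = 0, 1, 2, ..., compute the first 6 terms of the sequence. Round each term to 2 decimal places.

This is a geometric sequence.
i=0: S_0 = 2.24 * (-2.32)^0 = 2.24
i=1: S_1 = 2.24 * (-2.32)^1 ≈ -5.2
i=2: S_2 = 2.24 * (-2.32)^2 ≈ 12.06
i=3: S_3 = 2.24 * (-2.32)^3 ≈ -27.97
i=4: S_4 = 2.24 * (-2.32)^4 ≈ 64.89
i=5: S_5 = 2.24 * (-2.32)^5 ≈ -150.55
The first 6 terms are: [2.24, -5.2, 12.06, -27.97, 64.89, -150.55]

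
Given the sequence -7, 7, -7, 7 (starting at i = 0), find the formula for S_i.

Check ratios: 7 / -7 = -1.0
Common ratio r = -1.
First term a = -7.
Formula: S_i = -7 * (-1)^i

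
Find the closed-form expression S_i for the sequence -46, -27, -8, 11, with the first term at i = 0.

Check differences: -27 - -46 = 19
-8 - -27 = 19
Common difference d = 19.
First term a = -46.
Formula: S_i = -46 + 19*i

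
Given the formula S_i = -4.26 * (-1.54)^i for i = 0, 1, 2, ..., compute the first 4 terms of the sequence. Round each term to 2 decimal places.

This is a geometric sequence.
i=0: S_0 = -4.26 * (-1.54)^0 = -4.26
i=1: S_1 = -4.26 * (-1.54)^1 ≈ 6.56
i=2: S_2 = -4.26 * (-1.54)^2 ≈ -10.1
i=3: S_3 = -4.26 * (-1.54)^3 ≈ 15.56
The first 4 terms are: [-4.26, 6.56, -10.1, 15.56]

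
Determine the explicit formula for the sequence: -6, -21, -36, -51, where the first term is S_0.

Check differences: -21 - -6 = -15
-36 - -21 = -15
Common difference d = -15.
First term a = -6.
Formula: S_i = -6 - 15*i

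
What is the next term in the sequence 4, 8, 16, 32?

Ratios: 8 / 4 = 2.0
This is a geometric sequence with common ratio r = 2.
Next term = 32 * 2 = 64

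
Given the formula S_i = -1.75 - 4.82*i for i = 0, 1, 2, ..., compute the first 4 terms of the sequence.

This is an arithmetic sequence.
i=0: S_0 = -1.75 + -4.82*0 = -1.75
i=1: S_1 = -1.75 + -4.82*1 = -6.57
i=2: S_2 = -1.75 + -4.82*2 = -11.39
i=3: S_3 = -1.75 + -4.82*3 = -16.21
The first 4 terms are: [-1.75, -6.57, -11.39, -16.21]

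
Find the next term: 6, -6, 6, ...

Ratios: -6 / 6 = -1.0
This is a geometric sequence with common ratio r = -1.
Next term = 6 * -1 = -6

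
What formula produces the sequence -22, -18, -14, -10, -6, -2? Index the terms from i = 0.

Check differences: -18 - -22 = 4
-14 - -18 = 4
Common difference d = 4.
First term a = -22.
Formula: S_i = -22 + 4*i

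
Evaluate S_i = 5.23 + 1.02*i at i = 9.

S_9 = 5.23 + 1.02*9 = 5.23 + 9.18 = 14.41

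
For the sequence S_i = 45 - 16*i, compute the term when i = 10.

S_10 = 45 + -16*10 = 45 + -160 = -115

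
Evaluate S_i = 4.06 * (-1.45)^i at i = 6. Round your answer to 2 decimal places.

S_6 = 4.06 * (-1.45)^6 ≈ 4.06 * 9.2941 ≈ 37.73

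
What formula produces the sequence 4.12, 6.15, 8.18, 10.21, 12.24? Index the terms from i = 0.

Check differences: 6.15 - 4.12 = 2.03
8.18 - 6.15 = 2.03
Common difference d = 2.03.
First term a = 4.12.
Formula: S_i = 4.12 + 2.03*i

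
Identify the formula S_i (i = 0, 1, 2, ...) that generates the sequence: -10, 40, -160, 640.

Check ratios: 40 / -10 = -4.0
Common ratio r = -4.
First term a = -10.
Formula: S_i = -10 * (-4)^i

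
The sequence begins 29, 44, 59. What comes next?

Differences: 44 - 29 = 15
This is an arithmetic sequence with common difference d = 15.
Next term = 59 + 15 = 74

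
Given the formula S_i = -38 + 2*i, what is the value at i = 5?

S_5 = -38 + 2*5 = -38 + 10 = -28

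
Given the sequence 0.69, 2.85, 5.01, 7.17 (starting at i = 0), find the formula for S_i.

Check differences: 2.85 - 0.69 = 2.16
5.01 - 2.85 = 2.16
Common difference d = 2.16.
First term a = 0.69.
Formula: S_i = 0.69 + 2.16*i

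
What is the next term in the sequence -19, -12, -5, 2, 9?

Differences: -12 - -19 = 7
This is an arithmetic sequence with common difference d = 7.
Next term = 9 + 7 = 16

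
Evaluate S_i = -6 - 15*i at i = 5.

S_5 = -6 + -15*5 = -6 + -75 = -81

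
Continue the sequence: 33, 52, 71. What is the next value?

Differences: 52 - 33 = 19
This is an arithmetic sequence with common difference d = 19.
Next term = 71 + 19 = 90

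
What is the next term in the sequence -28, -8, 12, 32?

Differences: -8 - -28 = 20
This is an arithmetic sequence with common difference d = 20.
Next term = 32 + 20 = 52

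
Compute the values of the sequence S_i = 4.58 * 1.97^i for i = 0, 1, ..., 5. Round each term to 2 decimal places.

This is a geometric sequence.
i=0: S_0 = 4.58 * 1.97^0 = 4.58
i=1: S_1 = 4.58 * 1.97^1 ≈ 9.02
i=2: S_2 = 4.58 * 1.97^2 ≈ 17.77
i=3: S_3 = 4.58 * 1.97^3 ≈ 35.02
i=4: S_4 = 4.58 * 1.97^4 ≈ 68.98
i=5: S_5 = 4.58 * 1.97^5 ≈ 135.89
The first 6 terms are: [4.58, 9.02, 17.77, 35.02, 68.98, 135.89]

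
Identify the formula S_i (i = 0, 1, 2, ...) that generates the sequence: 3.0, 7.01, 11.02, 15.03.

Check differences: 7.01 - 3.0 = 4.01
11.02 - 7.01 = 4.01
Common difference d = 4.01.
First term a = 3.0.
Formula: S_i = 3.00 + 4.01*i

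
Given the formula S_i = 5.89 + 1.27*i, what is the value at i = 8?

S_8 = 5.89 + 1.27*8 = 5.89 + 10.16 = 16.05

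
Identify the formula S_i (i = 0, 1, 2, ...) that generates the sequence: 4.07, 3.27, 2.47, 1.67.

Check differences: 3.27 - 4.07 = -0.8
2.47 - 3.27 = -0.8
Common difference d = -0.8.
First term a = 4.07.
Formula: S_i = 4.07 - 0.80*i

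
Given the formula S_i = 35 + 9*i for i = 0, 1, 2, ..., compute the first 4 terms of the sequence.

This is an arithmetic sequence.
i=0: S_0 = 35 + 9*0 = 35
i=1: S_1 = 35 + 9*1 = 44
i=2: S_2 = 35 + 9*2 = 53
i=3: S_3 = 35 + 9*3 = 62
The first 4 terms are: [35, 44, 53, 62]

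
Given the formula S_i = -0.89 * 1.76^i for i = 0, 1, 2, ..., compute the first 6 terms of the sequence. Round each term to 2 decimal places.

This is a geometric sequence.
i=0: S_0 = -0.89 * 1.76^0 = -0.89
i=1: S_1 = -0.89 * 1.76^1 ≈ -1.57
i=2: S_2 = -0.89 * 1.76^2 ≈ -2.76
i=3: S_3 = -0.89 * 1.76^3 ≈ -4.85
i=4: S_4 = -0.89 * 1.76^4 ≈ -8.54
i=5: S_5 = -0.89 * 1.76^5 ≈ -15.03
The first 6 terms are: [-0.89, -1.57, -2.76, -4.85, -8.54, -15.03]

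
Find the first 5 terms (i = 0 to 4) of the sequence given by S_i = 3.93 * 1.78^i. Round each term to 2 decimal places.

This is a geometric sequence.
i=0: S_0 = 3.93 * 1.78^0 = 3.93
i=1: S_1 = 3.93 * 1.78^1 ≈ 7.0
i=2: S_2 = 3.93 * 1.78^2 ≈ 12.45
i=3: S_3 = 3.93 * 1.78^3 ≈ 22.16
i=4: S_4 = 3.93 * 1.78^4 ≈ 39.45
The first 5 terms are: [3.93, 7.0, 12.45, 22.16, 39.45]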